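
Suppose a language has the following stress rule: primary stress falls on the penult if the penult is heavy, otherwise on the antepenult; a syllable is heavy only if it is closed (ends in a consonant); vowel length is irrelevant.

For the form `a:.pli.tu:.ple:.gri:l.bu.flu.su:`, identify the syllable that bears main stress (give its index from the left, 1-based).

6

Weights: 6 bu L, 7 flu L, 8 su: L.
The penult (syllable 7, flu) is light, so stress falls on the antepenult (syllable 6, bu).
Primary stress: syllable 6 → a:.pli.tu:.ple:.gri:l.ˈbu.flu.su:.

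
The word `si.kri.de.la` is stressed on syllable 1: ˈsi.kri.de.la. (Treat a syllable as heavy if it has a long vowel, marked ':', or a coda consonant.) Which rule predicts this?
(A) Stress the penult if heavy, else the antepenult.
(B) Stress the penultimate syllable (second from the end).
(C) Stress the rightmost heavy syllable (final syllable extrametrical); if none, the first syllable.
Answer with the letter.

Rule A → syllable 2 (observed: 1).
Rule B → syllable 3 (observed: 1).
Rule C → syllable 1 ✓.

C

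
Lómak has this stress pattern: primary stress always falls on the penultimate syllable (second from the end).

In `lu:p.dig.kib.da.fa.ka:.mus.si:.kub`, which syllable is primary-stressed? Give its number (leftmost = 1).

8

The word has 9 syllables; the penultimate syllable (second from the end) is syllable 8 (si:).
Primary stress: syllable 8 → lu:p.dig.kib.da.fa.ka:.mus.ˈsi:.kub.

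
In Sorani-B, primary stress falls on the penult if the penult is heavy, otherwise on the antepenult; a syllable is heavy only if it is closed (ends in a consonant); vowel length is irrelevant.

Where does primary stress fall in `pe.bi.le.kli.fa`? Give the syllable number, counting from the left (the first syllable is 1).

3

Weights: 3 le L, 4 kli L, 5 fa L.
The penult (syllable 4, kli) is light, so stress falls on the antepenult (syllable 3, le).
Primary stress: syllable 3 → pe.bi.ˈle.kli.fa.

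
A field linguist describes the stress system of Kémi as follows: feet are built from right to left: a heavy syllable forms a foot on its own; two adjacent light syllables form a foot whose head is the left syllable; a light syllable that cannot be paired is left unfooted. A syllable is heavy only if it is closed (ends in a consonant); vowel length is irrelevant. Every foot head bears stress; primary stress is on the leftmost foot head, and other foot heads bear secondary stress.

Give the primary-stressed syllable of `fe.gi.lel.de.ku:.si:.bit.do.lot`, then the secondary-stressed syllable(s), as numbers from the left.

Weights: 1 fe L, 2 gi L, 3 lel H, 4 de L, 5 ku: L, 6 si: L, 7 bit H, 8 do L, 9 lot H.
Parse right to left (heavy = foot alone; LL = one foot; stranded L unfooted): (ˈfe.gi) (ˈlel) de (ˈku:.si:) (ˈbit) do (ˈlot).
Foot heads: 1, 3, 5, 7, 9.
Primary stress on the leftmost head = syllable 1.
Secondary stress on 3, 5, 7, 9: ˈfe.gi.ˌlel.de.ˌku:.si:.ˌbit.do.ˌlot.

primary 1, secondary 3, 5, 7, 9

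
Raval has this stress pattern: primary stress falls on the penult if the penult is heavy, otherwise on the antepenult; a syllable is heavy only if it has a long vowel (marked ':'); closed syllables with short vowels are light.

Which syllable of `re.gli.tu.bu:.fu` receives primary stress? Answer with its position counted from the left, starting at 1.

4

Weights: 3 tu L, 4 bu: H, 5 fu L.
The penult (syllable 4, bu:) is heavy, so it takes stress.
Primary stress: syllable 4 → re.gli.tu.ˈbu:.fu.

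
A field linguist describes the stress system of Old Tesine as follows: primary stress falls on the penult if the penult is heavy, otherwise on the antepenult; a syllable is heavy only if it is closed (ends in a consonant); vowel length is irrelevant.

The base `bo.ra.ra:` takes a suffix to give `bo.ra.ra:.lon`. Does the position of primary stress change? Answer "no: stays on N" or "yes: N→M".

Base `bo.ra.ra:` (3 syllables):
  Weights: 1 bo L, 2 ra L, 3 ra: L.
  The penult (syllable 2, ra) is light, so stress falls on the antepenult (syllable 1, bo).
  → primary stress on syllable 1.
Suffixed `bo.ra.ra:.lon` (4 syllables):
  Weights: 2 ra L, 3 ra: L, 4 lon H.
  The penult (syllable 3, ra:) is light, so stress falls on the antepenult (syllable 2, ra).
  → primary stress on syllable 2.

yes: 1→2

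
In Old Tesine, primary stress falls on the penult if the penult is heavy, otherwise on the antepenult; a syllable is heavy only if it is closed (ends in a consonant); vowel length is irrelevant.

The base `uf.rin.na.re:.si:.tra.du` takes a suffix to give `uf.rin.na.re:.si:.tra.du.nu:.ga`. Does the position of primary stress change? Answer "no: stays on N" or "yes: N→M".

yes: 5→7

Base `uf.rin.na.re:.si:.tra.du` (7 syllables):
  Weights: 5 si: L, 6 tra L, 7 du L.
  The penult (syllable 6, tra) is light, so stress falls on the antepenult (syllable 5, si:).
  → primary stress on syllable 5.
Suffixed `uf.rin.na.re:.si:.tra.du.nu:.ga` (9 syllables):
  Weights: 7 du L, 8 nu: L, 9 ga L.
  The penult (syllable 8, nu:) is light, so stress falls on the antepenult (syllable 7, du).
  → primary stress on syllable 7.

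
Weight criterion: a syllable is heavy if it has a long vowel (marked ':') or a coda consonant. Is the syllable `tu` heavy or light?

`tu`: short vowel, open (no coda). Short vowel, open → light.

light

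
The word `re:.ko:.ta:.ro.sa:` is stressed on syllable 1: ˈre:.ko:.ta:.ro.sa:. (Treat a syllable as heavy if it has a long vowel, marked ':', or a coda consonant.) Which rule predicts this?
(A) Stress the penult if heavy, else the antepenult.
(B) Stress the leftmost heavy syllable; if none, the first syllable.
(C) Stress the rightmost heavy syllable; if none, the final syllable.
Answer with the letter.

B

Rule A → syllable 3 (observed: 1).
Rule B → syllable 1 ✓.
Rule C → syllable 5 (observed: 1).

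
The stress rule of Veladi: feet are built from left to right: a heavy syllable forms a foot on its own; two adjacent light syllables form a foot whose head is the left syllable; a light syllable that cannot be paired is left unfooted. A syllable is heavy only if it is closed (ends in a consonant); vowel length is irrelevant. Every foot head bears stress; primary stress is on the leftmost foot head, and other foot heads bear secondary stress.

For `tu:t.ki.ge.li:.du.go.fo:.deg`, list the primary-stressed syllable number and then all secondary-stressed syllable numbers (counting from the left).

primary 1, secondary 2, 4, 6, 8

Weights: 1 tu:t H, 2 ki L, 3 ge L, 4 li: L, 5 du L, 6 go L, 7 fo: L, 8 deg H.
Parse left to right (heavy = foot alone; LL = one foot; stranded L unfooted): (ˈtu:t) (ˈki.ge) (ˈli:.du) (ˈgo.fo:) (ˈdeg).
Foot heads: 1, 2, 4, 6, 8.
Primary stress on the leftmost head = syllable 1.
Secondary stress on 2, 4, 6, 8: ˈtu:t.ˌki.ge.ˌli:.du.ˌgo.fo:.ˌdeg.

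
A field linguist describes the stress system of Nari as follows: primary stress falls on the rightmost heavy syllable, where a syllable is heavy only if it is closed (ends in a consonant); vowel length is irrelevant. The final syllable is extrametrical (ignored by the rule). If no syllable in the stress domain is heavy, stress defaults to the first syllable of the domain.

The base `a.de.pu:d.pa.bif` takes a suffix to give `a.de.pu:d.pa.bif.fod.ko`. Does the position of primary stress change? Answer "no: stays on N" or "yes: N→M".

Base `a.de.pu:d.pa.bif` (5 syllables):
  The final syllable (5, bif) is extrametrical; the stress domain is syllables 1–4.
  Weights: 1 a L, 2 de L, 3 pu:d H, 4 pa L.
  Heavy syllables in the domain: 3. The rightmost is syllable 3 (pu:d).
  → primary stress on syllable 3.
Suffixed `a.de.pu:d.pa.bif.fod.ko` (7 syllables):
  The final syllable (7, ko) is extrametrical; the stress domain is syllables 1–6.
  Weights: 1 a L, 2 de L, 3 pu:d H, 4 pa L, 5 bif H, 6 fod H.
  Heavy syllables in the domain: 3, 5, 6. The rightmost is syllable 6 (fod).
  → primary stress on syllable 6.

yes: 3→6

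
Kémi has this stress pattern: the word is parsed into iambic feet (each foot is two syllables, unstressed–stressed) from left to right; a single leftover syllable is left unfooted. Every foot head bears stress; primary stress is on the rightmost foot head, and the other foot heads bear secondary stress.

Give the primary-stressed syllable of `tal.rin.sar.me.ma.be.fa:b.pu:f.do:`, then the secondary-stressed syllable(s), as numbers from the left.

primary 8, secondary 2, 4, 6

Parse left to right into iambic (σˈσ) feet: (tal.ˈrin) (sar.ˈme) (ma.ˈbe) (fa:b.ˈpu:f) do:. Syllable 9 is left unfooted.
Foot heads (stressed positions): 2, 4, 6, 8.
End Rule Rightmost: primary stress on the rightmost head = syllable 8.
Secondary stress on 2, 4, 6: tal.ˌrin.sar.ˌme.ma.ˌbe.fa:b.ˈpu:f.do:.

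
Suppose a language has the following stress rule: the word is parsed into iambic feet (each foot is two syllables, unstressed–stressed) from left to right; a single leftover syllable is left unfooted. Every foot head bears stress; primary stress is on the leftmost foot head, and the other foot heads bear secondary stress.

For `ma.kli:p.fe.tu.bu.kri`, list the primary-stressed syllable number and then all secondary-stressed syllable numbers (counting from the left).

Parse left to right into iambic (σˈσ) feet: (ma.ˈkli:p) (fe.ˈtu) (bu.ˈkri).
Foot heads (stressed positions): 2, 4, 6.
End Rule Leftmost: primary stress on the leftmost head = syllable 2.
Secondary stress on 4, 6: ma.ˈkli:p.fe.ˌtu.bu.ˌkri.

primary 2, secondary 4, 6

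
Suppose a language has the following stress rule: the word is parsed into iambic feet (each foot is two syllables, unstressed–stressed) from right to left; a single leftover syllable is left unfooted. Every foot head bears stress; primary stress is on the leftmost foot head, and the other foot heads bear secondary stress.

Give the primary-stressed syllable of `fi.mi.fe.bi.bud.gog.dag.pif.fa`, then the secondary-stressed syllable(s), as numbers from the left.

Parse right to left into iambic (σˈσ) feet: fi (mi.ˈfe) (bi.ˈbud) (gog.ˈdag) (pif.ˈfa). Syllable 1 is left unfooted.
Foot heads (stressed positions): 3, 5, 7, 9.
End Rule Leftmost: primary stress on the leftmost head = syllable 3.
Secondary stress on 5, 7, 9: fi.mi.ˈfe.bi.ˌbud.gog.ˌdag.pif.ˌfa.

primary 3, secondary 5, 7, 9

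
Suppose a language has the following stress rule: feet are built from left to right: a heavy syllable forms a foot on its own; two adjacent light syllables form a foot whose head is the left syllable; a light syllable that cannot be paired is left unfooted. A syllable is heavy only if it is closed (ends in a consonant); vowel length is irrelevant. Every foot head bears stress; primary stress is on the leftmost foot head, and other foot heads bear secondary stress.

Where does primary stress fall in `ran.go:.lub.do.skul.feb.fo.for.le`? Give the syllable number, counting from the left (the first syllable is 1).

1

Weights: 1 ran H, 2 go: L, 3 lub H, 4 do L, 5 skul H, 6 feb H, 7 fo L, 8 for H, 9 le L.
Parse left to right (heavy = foot alone; LL = one foot; stranded L unfooted): (ˈran) go: (ˈlub) do (ˈskul) (ˈfeb) fo (ˈfor) le.
Foot heads: 1, 3, 5, 6, 8.
Primary stress on the leftmost head = syllable 1.
Primary stress: syllable 1 → ˈran.go:.lub.do.skul.feb.fo.for.le.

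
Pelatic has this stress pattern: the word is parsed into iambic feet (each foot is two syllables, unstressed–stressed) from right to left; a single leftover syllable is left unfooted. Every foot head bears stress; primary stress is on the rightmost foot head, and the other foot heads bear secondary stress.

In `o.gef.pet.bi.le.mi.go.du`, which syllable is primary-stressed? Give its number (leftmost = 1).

8

Parse right to left into iambic (σˈσ) feet: (o.ˈgef) (pet.ˈbi) (le.ˈmi) (go.ˈdu).
Foot heads (stressed positions): 2, 4, 6, 8.
End Rule Rightmost: primary stress on the rightmost head = syllable 8.
Primary stress: syllable 8 → o.gef.pet.bi.le.mi.go.ˈdu.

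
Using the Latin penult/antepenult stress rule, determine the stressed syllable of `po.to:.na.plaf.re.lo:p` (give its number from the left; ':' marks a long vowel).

Classical Latin: stress the penult if heavy (long vowel or closed), else the antepenult.
Weights: 4 plaf H, 5 re L, 6 lo:p H.
The penult (syllable 5, re) is light, so stress falls on the antepenult (syllable 4, plaf).
Stress on syllable 4: po.to:.na.ˈplaf.re.lo:p.

4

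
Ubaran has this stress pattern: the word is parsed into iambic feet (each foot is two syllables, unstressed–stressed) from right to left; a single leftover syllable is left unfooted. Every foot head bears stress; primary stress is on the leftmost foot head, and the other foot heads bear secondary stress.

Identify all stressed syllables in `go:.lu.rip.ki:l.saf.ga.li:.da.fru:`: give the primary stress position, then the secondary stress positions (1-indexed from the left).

primary 3, secondary 5, 7, 9

Parse right to left into iambic (σˈσ) feet: go: (lu.ˈrip) (ki:l.ˈsaf) (ga.ˈli:) (da.ˈfru:). Syllable 1 is left unfooted.
Foot heads (stressed positions): 3, 5, 7, 9.
End Rule Leftmost: primary stress on the leftmost head = syllable 3.
Secondary stress on 5, 7, 9: go:.lu.ˈrip.ki:l.ˌsaf.ga.ˌli:.da.ˌfru:.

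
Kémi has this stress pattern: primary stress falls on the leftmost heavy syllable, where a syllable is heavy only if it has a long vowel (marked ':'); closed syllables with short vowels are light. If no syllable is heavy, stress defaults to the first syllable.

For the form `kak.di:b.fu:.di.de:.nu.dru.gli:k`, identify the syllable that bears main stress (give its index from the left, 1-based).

2

Weights: 1 kak L, 2 di:b H, 3 fu: H, 4 di L, 5 de: H, 6 nu L, 7 dru L, 8 gli:k H.
Heavy syllables in the domain: 2, 3, 5, 8. The leftmost is syllable 2 (di:b).
Primary stress: syllable 2 → kak.ˈdi:b.fu:.di.de:.nu.dru.gli:k.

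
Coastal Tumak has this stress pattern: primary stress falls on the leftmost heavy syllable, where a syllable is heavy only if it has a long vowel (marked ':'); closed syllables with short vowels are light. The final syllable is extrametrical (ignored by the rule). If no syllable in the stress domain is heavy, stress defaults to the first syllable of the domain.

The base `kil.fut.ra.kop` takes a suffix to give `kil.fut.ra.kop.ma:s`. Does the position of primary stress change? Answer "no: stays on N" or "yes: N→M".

no: stays on 1

Base `kil.fut.ra.kop` (4 syllables):
  The final syllable (4, kop) is extrametrical; the stress domain is syllables 1–3.
  Weights: 1 kil L, 2 fut L, 3 ra L.
  No heavy syllable in the domain; default to the first syllable of the domain = syllable 1.
  → primary stress on syllable 1.
Suffixed `kil.fut.ra.kop.ma:s` (5 syllables):
  The final syllable (5, ma:s) is extrametrical; the stress domain is syllables 1–4.
  Weights: 1 kil L, 2 fut L, 3 ra L, 4 kop L.
  No heavy syllable in the domain; default to the first syllable of the domain = syllable 1.
  → primary stress on syllable 1.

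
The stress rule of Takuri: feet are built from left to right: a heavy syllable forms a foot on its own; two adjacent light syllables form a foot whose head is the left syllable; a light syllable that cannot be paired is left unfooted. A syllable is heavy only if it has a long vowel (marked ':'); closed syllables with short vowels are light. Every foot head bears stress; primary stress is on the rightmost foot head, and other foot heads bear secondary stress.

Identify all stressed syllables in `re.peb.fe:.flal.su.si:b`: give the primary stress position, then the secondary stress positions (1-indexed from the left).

primary 6, secondary 1, 3, 4

Weights: 1 re L, 2 peb L, 3 fe: H, 4 flal L, 5 su L, 6 si:b H.
Parse left to right (heavy = foot alone; LL = one foot; stranded L unfooted): (ˈre.peb) (ˈfe:) (ˈflal.su) (ˈsi:b).
Foot heads: 1, 3, 4, 6.
Primary stress on the rightmost head = syllable 6.
Secondary stress on 1, 3, 4: ˌre.peb.ˌfe:.ˌflal.su.ˈsi:b.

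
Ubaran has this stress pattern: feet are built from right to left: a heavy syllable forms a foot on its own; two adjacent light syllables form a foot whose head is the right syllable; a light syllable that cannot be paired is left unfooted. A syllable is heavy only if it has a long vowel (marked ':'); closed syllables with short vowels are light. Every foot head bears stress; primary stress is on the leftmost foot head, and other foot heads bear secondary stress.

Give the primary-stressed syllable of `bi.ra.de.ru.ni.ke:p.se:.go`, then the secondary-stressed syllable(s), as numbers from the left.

primary 3, secondary 5, 6, 7

Weights: 1 bi L, 2 ra L, 3 de L, 4 ru L, 5 ni L, 6 ke:p H, 7 se: H, 8 go L.
Parse right to left (heavy = foot alone; LL = one foot; stranded L unfooted): bi (ra.ˈde) (ru.ˈni) (ˈke:p) (ˈse:) go.
Foot heads: 3, 5, 6, 7.
Primary stress on the leftmost head = syllable 3.
Secondary stress on 5, 6, 7: bi.ra.ˈde.ru.ˌni.ˌke:p.ˌse:.go.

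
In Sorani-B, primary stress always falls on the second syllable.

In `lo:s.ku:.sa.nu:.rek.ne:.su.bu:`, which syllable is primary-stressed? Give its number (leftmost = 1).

2

The word has 8 syllables; the second syllable is syllable 2 (ku:).
Primary stress: syllable 2 → lo:s.ˈku:.sa.nu:.rek.ne:.su.bu:.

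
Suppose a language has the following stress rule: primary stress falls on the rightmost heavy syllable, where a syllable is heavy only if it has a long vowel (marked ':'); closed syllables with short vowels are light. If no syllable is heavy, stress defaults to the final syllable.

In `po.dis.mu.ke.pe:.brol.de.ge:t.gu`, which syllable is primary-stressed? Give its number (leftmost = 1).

8

Weights: 1 po L, 2 dis L, 3 mu L, 4 ke L, 5 pe: H, 6 brol L, 7 de L, 8 ge:t H, 9 gu L.
Heavy syllables in the domain: 5, 8. The rightmost is syllable 8 (ge:t).
Primary stress: syllable 8 → po.dis.mu.ke.pe:.brol.de.ˈge:t.gu.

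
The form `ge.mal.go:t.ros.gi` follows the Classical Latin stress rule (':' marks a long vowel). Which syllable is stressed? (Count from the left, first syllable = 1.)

4

Classical Latin: stress the penult if heavy (long vowel or closed), else the antepenult.
Weights: 3 go:t H, 4 ros H, 5 gi L.
The penult (syllable 4, ros) is heavy, so it takes stress.
Stress on syllable 4: ge.mal.go:t.ˈros.gi.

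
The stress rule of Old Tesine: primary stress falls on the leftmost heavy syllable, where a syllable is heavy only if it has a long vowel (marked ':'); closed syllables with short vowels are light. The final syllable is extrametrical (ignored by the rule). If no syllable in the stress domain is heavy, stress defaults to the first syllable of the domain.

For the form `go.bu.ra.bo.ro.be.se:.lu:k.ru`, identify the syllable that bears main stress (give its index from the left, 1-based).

7

The final syllable (9, ru) is extrametrical; the stress domain is syllables 1–8.
Weights: 1 go L, 2 bu L, 3 ra L, 4 bo L, 5 ro L, 6 be L, 7 se: H, 8 lu:k H.
Heavy syllables in the domain: 7, 8. The leftmost is syllable 7 (se:).
Primary stress: syllable 7 → go.bu.ra.bo.ro.be.ˈse:.lu:k.ru.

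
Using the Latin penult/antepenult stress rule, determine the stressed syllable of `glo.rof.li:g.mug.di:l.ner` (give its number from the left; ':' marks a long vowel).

5

Classical Latin: stress the penult if heavy (long vowel or closed), else the antepenult.
Weights: 4 mug H, 5 di:l H, 6 ner H.
The penult (syllable 5, di:l) is heavy, so it takes stress.
Stress on syllable 5: glo.rof.li:g.mug.ˈdi:l.ner.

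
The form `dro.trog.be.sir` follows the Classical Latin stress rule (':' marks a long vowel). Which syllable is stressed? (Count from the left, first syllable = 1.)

2

Classical Latin: stress the penult if heavy (long vowel or closed), else the antepenult.
Weights: 2 trog H, 3 be L, 4 sir H.
The penult (syllable 3, be) is light, so stress falls on the antepenult (syllable 2, trog).
Stress on syllable 2: dro.ˈtrog.be.sir.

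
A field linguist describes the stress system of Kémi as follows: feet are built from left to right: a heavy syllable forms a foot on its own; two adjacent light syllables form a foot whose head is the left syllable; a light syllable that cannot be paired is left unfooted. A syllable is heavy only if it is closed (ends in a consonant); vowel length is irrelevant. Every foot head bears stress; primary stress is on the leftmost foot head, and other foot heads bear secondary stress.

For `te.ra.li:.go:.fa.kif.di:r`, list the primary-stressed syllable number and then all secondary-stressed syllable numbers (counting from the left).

primary 1, secondary 3, 6, 7

Weights: 1 te L, 2 ra L, 3 li: L, 4 go: L, 5 fa L, 6 kif H, 7 di:r H.
Parse left to right (heavy = foot alone; LL = one foot; stranded L unfooted): (ˈte.ra) (ˈli:.go:) fa (ˈkif) (ˈdi:r).
Foot heads: 1, 3, 6, 7.
Primary stress on the leftmost head = syllable 1.
Secondary stress on 3, 6, 7: ˈte.ra.ˌli:.go:.fa.ˌkif.ˌdi:r.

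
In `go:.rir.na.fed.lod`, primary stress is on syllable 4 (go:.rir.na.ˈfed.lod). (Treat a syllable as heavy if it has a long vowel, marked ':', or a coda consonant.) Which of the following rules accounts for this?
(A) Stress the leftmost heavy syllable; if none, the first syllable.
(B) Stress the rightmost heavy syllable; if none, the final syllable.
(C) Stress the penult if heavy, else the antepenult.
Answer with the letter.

C

Rule A → syllable 1 (observed: 4).
Rule B → syllable 5 (observed: 4).
Rule C → syllable 4 ✓.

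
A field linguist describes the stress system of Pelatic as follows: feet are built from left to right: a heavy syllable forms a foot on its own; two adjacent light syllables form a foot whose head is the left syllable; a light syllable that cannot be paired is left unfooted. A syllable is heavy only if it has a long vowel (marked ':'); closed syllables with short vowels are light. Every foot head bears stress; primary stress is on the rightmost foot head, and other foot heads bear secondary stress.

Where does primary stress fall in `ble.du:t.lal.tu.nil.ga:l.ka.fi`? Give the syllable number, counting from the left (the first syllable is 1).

Weights: 1 ble L, 2 du:t H, 3 lal L, 4 tu L, 5 nil L, 6 ga:l H, 7 ka L, 8 fi L.
Parse left to right (heavy = foot alone; LL = one foot; stranded L unfooted): ble (ˈdu:t) (ˈlal.tu) nil (ˈga:l) (ˈka.fi).
Foot heads: 2, 3, 6, 7.
Primary stress on the rightmost head = syllable 7.
Primary stress: syllable 7 → ble.du:t.lal.tu.nil.ga:l.ˈka.fi.

7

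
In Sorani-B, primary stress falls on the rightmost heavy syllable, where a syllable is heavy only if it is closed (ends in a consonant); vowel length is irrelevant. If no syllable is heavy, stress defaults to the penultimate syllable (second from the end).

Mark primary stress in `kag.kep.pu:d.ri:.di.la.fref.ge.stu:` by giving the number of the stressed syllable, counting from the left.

Weights: 1 kag H, 2 kep H, 3 pu:d H, 4 ri: L, 5 di L, 6 la L, 7 fref H, 8 ge L, 9 stu: L.
Heavy syllables in the domain: 1, 2, 3, 7. The rightmost is syllable 7 (fref).
Primary stress: syllable 7 → kag.kep.pu:d.ri:.di.la.ˈfref.ge.stu:.

7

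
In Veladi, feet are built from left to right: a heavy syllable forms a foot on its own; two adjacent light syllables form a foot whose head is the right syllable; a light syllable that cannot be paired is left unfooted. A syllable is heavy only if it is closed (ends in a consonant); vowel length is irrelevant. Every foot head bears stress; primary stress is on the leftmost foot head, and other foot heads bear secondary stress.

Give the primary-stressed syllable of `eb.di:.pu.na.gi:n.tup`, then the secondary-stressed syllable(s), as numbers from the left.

primary 1, secondary 3, 5, 6

Weights: 1 eb H, 2 di: L, 3 pu L, 4 na L, 5 gi:n H, 6 tup H.
Parse left to right (heavy = foot alone; LL = one foot; stranded L unfooted): (ˈeb) (di:.ˈpu) na (ˈgi:n) (ˈtup).
Foot heads: 1, 3, 5, 6.
Primary stress on the leftmost head = syllable 1.
Secondary stress on 3, 5, 6: ˈeb.di:.ˌpu.na.ˌgi:n.ˌtup.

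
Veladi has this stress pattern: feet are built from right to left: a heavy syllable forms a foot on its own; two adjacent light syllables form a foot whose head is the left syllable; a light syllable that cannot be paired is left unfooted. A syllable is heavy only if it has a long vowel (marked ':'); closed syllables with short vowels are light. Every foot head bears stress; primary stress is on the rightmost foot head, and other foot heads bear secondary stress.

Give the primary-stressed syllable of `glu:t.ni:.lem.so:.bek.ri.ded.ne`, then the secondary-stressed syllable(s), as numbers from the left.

primary 7, secondary 1, 2, 4, 5

Weights: 1 glu:t H, 2 ni: H, 3 lem L, 4 so: H, 5 bek L, 6 ri L, 7 ded L, 8 ne L.
Parse right to left (heavy = foot alone; LL = one foot; stranded L unfooted): (ˈglu:t) (ˈni:) lem (ˈso:) (ˈbek.ri) (ˈded.ne).
Foot heads: 1, 2, 4, 5, 7.
Primary stress on the rightmost head = syllable 7.
Secondary stress on 1, 2, 4, 5: ˌglu:t.ˌni:.lem.ˌso:.ˌbek.ri.ˈded.ne.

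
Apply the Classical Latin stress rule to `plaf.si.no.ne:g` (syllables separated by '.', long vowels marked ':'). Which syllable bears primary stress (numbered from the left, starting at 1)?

Classical Latin: stress the penult if heavy (long vowel or closed), else the antepenult.
Weights: 2 si L, 3 no L, 4 ne:g H.
The penult (syllable 3, no) is light, so stress falls on the antepenult (syllable 2, si).
Stress on syllable 2: plaf.ˈsi.no.ne:g.

2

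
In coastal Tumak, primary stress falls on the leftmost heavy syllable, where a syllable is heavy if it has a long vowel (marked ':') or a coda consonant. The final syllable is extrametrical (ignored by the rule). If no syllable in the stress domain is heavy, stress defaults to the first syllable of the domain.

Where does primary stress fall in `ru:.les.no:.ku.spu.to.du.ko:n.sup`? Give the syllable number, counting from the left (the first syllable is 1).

The final syllable (9, sup) is extrametrical; the stress domain is syllables 1–8.
Weights: 1 ru: H, 2 les H, 3 no: H, 4 ku L, 5 spu L, 6 to L, 7 du L, 8 ko:n H.
Heavy syllables in the domain: 1, 2, 3, 8. The leftmost is syllable 1 (ru:).
Primary stress: syllable 1 → ˈru:.les.no:.ku.spu.to.du.ko:n.sup.

1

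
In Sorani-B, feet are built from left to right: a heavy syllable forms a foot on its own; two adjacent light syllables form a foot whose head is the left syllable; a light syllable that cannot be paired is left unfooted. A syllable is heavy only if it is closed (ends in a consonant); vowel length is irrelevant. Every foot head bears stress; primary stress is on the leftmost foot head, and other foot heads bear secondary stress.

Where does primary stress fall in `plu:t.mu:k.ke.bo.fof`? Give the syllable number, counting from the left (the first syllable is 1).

1

Weights: 1 plu:t H, 2 mu:k H, 3 ke L, 4 bo L, 5 fof H.
Parse left to right (heavy = foot alone; LL = one foot; stranded L unfooted): (ˈplu:t) (ˈmu:k) (ˈke.bo) (ˈfof).
Foot heads: 1, 2, 3, 5.
Primary stress on the leftmost head = syllable 1.
Primary stress: syllable 1 → ˈplu:t.mu:k.ke.bo.fof.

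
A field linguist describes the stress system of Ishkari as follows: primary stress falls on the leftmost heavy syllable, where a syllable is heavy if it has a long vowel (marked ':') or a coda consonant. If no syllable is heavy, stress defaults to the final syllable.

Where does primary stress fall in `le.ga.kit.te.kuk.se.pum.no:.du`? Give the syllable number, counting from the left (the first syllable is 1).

Weights: 1 le L, 2 ga L, 3 kit H, 4 te L, 5 kuk H, 6 se L, 7 pum H, 8 no: H, 9 du L.
Heavy syllables in the domain: 3, 5, 7, 8. The leftmost is syllable 3 (kit).
Primary stress: syllable 3 → le.ga.ˈkit.te.kuk.se.pum.no:.du.

3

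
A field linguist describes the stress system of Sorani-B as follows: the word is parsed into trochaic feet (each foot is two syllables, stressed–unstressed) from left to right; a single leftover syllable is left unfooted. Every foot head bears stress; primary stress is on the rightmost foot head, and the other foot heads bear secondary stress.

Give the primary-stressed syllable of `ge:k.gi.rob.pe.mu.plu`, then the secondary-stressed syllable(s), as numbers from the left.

primary 5, secondary 1, 3

Parse left to right into trochaic (ˈσσ) feet: (ˈge:k.gi) (ˈrob.pe) (ˈmu.plu).
Foot heads (stressed positions): 1, 3, 5.
End Rule Rightmost: primary stress on the rightmost head = syllable 5.
Secondary stress on 1, 3: ˌge:k.gi.ˌrob.pe.ˈmu.plu.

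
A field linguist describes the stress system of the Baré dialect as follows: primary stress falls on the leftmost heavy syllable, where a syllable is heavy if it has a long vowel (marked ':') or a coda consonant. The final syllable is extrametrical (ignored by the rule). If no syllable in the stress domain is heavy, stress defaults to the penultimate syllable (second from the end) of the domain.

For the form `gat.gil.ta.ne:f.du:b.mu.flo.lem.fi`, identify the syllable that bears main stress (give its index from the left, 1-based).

The final syllable (9, fi) is extrametrical; the stress domain is syllables 1–8.
Weights: 1 gat H, 2 gil H, 3 ta L, 4 ne:f H, 5 du:b H, 6 mu L, 7 flo L, 8 lem H.
Heavy syllables in the domain: 1, 2, 4, 5, 8. The leftmost is syllable 1 (gat).
Primary stress: syllable 1 → ˈgat.gil.ta.ne:f.du:b.mu.flo.lem.fi.

1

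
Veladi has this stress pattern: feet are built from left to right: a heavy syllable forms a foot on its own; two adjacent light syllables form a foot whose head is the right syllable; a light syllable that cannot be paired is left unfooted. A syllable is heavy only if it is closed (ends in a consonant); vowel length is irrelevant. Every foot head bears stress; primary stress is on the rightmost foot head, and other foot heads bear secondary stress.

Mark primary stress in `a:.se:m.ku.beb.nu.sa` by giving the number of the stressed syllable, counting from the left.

6

Weights: 1 a: L, 2 se:m H, 3 ku L, 4 beb H, 5 nu L, 6 sa L.
Parse left to right (heavy = foot alone; LL = one foot; stranded L unfooted): a: (ˈse:m) ku (ˈbeb) (nu.ˈsa).
Foot heads: 2, 4, 6.
Primary stress on the rightmost head = syllable 6.
Primary stress: syllable 6 → a:.se:m.ku.beb.nu.ˈsa.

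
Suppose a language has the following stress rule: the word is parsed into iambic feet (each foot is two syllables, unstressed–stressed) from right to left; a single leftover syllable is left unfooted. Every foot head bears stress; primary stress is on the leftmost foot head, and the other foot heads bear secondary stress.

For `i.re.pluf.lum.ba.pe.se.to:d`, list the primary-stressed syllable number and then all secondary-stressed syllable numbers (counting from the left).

primary 2, secondary 4, 6, 8

Parse right to left into iambic (σˈσ) feet: (i.ˈre) (pluf.ˈlum) (ba.ˈpe) (se.ˈto:d).
Foot heads (stressed positions): 2, 4, 6, 8.
End Rule Leftmost: primary stress on the leftmost head = syllable 2.
Secondary stress on 4, 6, 8: i.ˈre.pluf.ˌlum.ba.ˌpe.se.ˌto:d.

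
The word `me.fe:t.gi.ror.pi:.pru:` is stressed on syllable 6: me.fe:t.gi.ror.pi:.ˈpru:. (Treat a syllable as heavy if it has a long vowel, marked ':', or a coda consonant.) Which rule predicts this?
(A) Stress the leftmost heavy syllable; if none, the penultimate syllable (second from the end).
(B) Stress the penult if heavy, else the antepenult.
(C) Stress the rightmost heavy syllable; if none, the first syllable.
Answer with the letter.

Rule A → syllable 2 (observed: 6).
Rule B → syllable 5 (observed: 6).
Rule C → syllable 6 ✓.

C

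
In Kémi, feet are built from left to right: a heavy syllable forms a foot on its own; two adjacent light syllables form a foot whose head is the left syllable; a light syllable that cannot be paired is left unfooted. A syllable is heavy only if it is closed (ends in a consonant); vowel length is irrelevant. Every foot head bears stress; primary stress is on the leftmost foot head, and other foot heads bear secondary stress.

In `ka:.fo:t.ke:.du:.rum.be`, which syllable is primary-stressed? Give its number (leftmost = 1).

2

Weights: 1 ka: L, 2 fo:t H, 3 ke: L, 4 du: L, 5 rum H, 6 be L.
Parse left to right (heavy = foot alone; LL = one foot; stranded L unfooted): ka: (ˈfo:t) (ˈke:.du:) (ˈrum) be.
Foot heads: 2, 3, 5.
Primary stress on the leftmost head = syllable 2.
Primary stress: syllable 2 → ka:.ˈfo:t.ke:.du:.rum.be.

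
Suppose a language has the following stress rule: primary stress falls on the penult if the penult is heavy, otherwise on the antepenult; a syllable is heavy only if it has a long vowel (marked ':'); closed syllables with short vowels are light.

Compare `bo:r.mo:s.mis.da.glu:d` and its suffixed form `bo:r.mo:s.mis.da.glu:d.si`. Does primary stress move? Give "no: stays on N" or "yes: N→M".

yes: 3→5

Base `bo:r.mo:s.mis.da.glu:d` (5 syllables):
  Weights: 3 mis L, 4 da L, 5 glu:d H.
  The penult (syllable 4, da) is light, so stress falls on the antepenult (syllable 3, mis).
  → primary stress on syllable 3.
Suffixed `bo:r.mo:s.mis.da.glu:d.si` (6 syllables):
  Weights: 4 da L, 5 glu:d H, 6 si L.
  The penult (syllable 5, glu:d) is heavy, so it takes stress.
  → primary stress on syllable 5.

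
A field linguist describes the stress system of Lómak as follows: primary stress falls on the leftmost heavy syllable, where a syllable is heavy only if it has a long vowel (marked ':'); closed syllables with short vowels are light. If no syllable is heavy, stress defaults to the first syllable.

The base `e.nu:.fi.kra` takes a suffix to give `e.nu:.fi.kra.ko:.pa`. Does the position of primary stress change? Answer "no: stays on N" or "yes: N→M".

Base `e.nu:.fi.kra` (4 syllables):
  Weights: 1 e L, 2 nu: H, 3 fi L, 4 kra L.
  Heavy syllables in the domain: 2. The leftmost is syllable 2 (nu:).
  → primary stress on syllable 2.
Suffixed `e.nu:.fi.kra.ko:.pa` (6 syllables):
  Weights: 1 e L, 2 nu: H, 3 fi L, 4 kra L, 5 ko: H, 6 pa L.
  Heavy syllables in the domain: 2, 5. The leftmost is syllable 2 (nu:).
  → primary stress on syllable 2.

no: stays on 2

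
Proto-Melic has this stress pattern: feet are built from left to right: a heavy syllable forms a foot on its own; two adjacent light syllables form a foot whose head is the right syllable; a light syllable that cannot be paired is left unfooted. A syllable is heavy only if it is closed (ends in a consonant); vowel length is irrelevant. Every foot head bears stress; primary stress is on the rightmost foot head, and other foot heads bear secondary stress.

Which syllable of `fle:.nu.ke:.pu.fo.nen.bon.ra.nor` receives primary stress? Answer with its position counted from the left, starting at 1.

9

Weights: 1 fle: L, 2 nu L, 3 ke: L, 4 pu L, 5 fo L, 6 nen H, 7 bon H, 8 ra L, 9 nor H.
Parse left to right (heavy = foot alone; LL = one foot; stranded L unfooted): (fle:.ˈnu) (ke:.ˈpu) fo (ˈnen) (ˈbon) ra (ˈnor).
Foot heads: 2, 4, 6, 7, 9.
Primary stress on the rightmost head = syllable 9.
Primary stress: syllable 9 → fle:.nu.ke:.pu.fo.nen.bon.ra.ˈnor.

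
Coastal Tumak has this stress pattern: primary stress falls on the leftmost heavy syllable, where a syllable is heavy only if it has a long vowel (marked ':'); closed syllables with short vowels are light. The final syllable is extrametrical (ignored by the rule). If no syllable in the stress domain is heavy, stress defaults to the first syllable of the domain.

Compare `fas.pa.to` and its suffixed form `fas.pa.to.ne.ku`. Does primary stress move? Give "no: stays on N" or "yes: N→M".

Base `fas.pa.to` (3 syllables):
  The final syllable (3, to) is extrametrical; the stress domain is syllables 1–2.
  Weights: 1 fas L, 2 pa L.
  No heavy syllable in the domain; default to the first syllable of the domain = syllable 1.
  → primary stress on syllable 1.
Suffixed `fas.pa.to.ne.ku` (5 syllables):
  The final syllable (5, ku) is extrametrical; the stress domain is syllables 1–4.
  Weights: 1 fas L, 2 pa L, 3 to L, 4 ne L.
  No heavy syllable in the domain; default to the first syllable of the domain = syllable 1.
  → primary stress on syllable 1.

no: stays on 1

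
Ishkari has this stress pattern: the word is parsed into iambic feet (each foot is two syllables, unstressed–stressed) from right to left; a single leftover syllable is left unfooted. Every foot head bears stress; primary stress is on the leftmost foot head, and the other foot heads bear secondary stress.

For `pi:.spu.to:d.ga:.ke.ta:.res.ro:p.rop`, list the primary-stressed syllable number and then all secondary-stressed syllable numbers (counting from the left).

Parse right to left into iambic (σˈσ) feet: pi: (spu.ˈto:d) (ga:.ˈke) (ta:.ˈres) (ro:p.ˈrop). Syllable 1 is left unfooted.
Foot heads (stressed positions): 3, 5, 7, 9.
End Rule Leftmost: primary stress on the leftmost head = syllable 3.
Secondary stress on 5, 7, 9: pi:.spu.ˈto:d.ga:.ˌke.ta:.ˌres.ro:p.ˌrop.

primary 3, secondary 5, 7, 9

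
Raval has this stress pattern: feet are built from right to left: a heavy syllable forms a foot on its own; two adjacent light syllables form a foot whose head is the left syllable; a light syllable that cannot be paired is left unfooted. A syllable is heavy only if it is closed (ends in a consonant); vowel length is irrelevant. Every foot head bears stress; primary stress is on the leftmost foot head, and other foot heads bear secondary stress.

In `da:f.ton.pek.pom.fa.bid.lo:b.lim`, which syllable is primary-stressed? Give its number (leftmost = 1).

Weights: 1 da:f H, 2 ton H, 3 pek H, 4 pom H, 5 fa L, 6 bid H, 7 lo:b H, 8 lim H.
Parse right to left (heavy = foot alone; LL = one foot; stranded L unfooted): (ˈda:f) (ˈton) (ˈpek) (ˈpom) fa (ˈbid) (ˈlo:b) (ˈlim).
Foot heads: 1, 2, 3, 4, 6, 7, 8.
Primary stress on the leftmost head = syllable 1.
Primary stress: syllable 1 → ˈda:f.ton.pek.pom.fa.bid.lo:b.lim.

1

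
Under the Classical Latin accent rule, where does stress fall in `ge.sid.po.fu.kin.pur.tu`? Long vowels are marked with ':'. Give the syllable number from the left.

Classical Latin: stress the penult if heavy (long vowel or closed), else the antepenult.
Weights: 5 kin H, 6 pur H, 7 tu L.
The penult (syllable 6, pur) is heavy, so it takes stress.
Stress on syllable 6: ge.sid.po.fu.kin.ˈpur.tu.

6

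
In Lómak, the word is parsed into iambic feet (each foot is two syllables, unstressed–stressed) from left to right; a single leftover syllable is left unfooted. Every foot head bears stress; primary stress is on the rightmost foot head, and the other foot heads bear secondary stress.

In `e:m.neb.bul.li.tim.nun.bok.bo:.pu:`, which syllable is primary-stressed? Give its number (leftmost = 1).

Parse left to right into iambic (σˈσ) feet: (e:m.ˈneb) (bul.ˈli) (tim.ˈnun) (bok.ˈbo:) pu:. Syllable 9 is left unfooted.
Foot heads (stressed positions): 2, 4, 6, 8.
End Rule Rightmost: primary stress on the rightmost head = syllable 8.
Primary stress: syllable 8 → e:m.neb.bul.li.tim.nun.bok.ˈbo:.pu:.

8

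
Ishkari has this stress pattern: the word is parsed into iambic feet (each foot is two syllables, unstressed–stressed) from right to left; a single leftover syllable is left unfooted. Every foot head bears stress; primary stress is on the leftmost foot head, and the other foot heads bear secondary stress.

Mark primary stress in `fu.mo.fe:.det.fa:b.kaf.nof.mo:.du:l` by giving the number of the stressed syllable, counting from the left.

Parse right to left into iambic (σˈσ) feet: fu (mo.ˈfe:) (det.ˈfa:b) (kaf.ˈnof) (mo:.ˈdu:l). Syllable 1 is left unfooted.
Foot heads (stressed positions): 3, 5, 7, 9.
End Rule Leftmost: primary stress on the leftmost head = syllable 3.
Primary stress: syllable 3 → fu.mo.ˈfe:.det.fa:b.kaf.nof.mo:.du:l.

3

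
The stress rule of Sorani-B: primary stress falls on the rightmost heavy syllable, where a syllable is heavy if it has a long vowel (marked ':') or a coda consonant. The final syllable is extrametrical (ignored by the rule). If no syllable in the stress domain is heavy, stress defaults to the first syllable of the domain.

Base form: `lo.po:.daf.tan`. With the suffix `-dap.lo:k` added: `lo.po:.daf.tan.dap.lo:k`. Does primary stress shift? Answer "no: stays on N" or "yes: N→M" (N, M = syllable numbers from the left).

yes: 3→5

Base `lo.po:.daf.tan` (4 syllables):
  The final syllable (4, tan) is extrametrical; the stress domain is syllables 1–3.
  Weights: 1 lo L, 2 po: H, 3 daf H.
  Heavy syllables in the domain: 2, 3. The rightmost is syllable 3 (daf).
  → primary stress on syllable 3.
Suffixed `lo.po:.daf.tan.dap.lo:k` (6 syllables):
  The final syllable (6, lo:k) is extrametrical; the stress domain is syllables 1–5.
  Weights: 1 lo L, 2 po: H, 3 daf H, 4 tan H, 5 dap H.
  Heavy syllables in the domain: 2, 3, 4, 5. The rightmost is syllable 5 (dap).
  → primary stress on syllable 5.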